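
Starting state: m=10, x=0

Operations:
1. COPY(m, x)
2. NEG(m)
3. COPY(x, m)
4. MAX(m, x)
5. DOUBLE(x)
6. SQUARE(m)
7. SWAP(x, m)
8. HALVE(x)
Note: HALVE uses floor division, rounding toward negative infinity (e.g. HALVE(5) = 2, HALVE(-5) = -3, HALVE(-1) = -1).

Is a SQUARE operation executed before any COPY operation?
No

First SQUARE: step 6
First COPY: step 1
Since 6 > 1, COPY comes first.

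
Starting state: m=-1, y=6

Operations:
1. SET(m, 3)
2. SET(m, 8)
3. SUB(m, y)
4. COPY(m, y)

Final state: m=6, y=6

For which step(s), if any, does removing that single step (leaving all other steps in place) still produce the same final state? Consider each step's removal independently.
Step(s) 1, 2, 3

Testing removal of each single step:
Without step 1: final = m=6, y=6 (same)
Without step 2: final = m=6, y=6 (same)
Without step 3: final = m=6, y=6 (same)
Without step 4: final = m=2, y=6 (different)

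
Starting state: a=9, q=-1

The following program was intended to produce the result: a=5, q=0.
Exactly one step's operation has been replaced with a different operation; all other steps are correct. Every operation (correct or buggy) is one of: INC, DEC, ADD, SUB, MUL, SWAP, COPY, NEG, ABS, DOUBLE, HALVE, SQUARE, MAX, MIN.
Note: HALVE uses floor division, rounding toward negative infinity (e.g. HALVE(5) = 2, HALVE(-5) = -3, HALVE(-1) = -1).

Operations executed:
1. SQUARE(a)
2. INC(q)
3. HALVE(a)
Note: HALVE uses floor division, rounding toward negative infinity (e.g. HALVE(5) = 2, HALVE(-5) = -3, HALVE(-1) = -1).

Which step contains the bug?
Step 1

Trace with buggy code:
Initial: a=9, q=-1
After step 1: a=81, q=-1
After step 2: a=81, q=0
After step 3: a=40, q=0
Actual final a=40, q=0 ≠ expected a=5, q=0.
Step 1 is the only position where a single-operation replacement can produce the expected result.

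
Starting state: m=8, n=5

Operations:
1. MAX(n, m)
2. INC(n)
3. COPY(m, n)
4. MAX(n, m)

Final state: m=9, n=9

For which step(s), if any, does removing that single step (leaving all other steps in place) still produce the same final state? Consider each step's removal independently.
Step(s) 4

Testing removal of each single step:
Without step 1: final = m=6, n=6 (different)
Without step 2: final = m=8, n=8 (different)
Without step 3: final = m=8, n=9 (different)
Without step 4: final = m=9, n=9 (same)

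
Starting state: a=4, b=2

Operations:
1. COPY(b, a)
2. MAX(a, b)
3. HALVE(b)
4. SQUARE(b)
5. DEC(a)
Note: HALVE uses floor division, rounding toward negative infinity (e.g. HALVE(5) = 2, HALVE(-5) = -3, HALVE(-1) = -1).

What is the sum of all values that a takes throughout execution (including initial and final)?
23

Values of a at each step:
Initial: a = 4
After step 1: a = 4
After step 2: a = 4
After step 3: a = 4
After step 4: a = 4
After step 5: a = 3
Sum = 4 + 4 + 4 + 4 + 4 + 3 = 23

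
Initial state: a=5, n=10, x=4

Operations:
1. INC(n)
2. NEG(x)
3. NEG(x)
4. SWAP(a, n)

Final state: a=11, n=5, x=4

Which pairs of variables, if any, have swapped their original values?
None

Comparing initial and final values:
n: 10 → 5
a: 5 → 11
x: 4 → 4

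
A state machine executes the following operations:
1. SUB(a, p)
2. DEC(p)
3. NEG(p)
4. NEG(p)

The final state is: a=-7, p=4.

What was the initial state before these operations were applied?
a=-2, p=5

Working backwards:
Final state: a=-7, p=4
Before step 4 (NEG(p)): a=-7, p=-4
Before step 3 (NEG(p)): a=-7, p=4
Before step 2 (DEC(p)): a=-7, p=5
Before step 1 (SUB(a, p)): a=-2, p=5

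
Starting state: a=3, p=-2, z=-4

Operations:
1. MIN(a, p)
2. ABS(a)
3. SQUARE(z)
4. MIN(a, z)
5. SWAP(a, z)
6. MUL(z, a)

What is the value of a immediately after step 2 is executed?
a = 2

Tracing a through execution:
Initial: a = 3
After step 1 (MIN(a, p)): a = -2
After step 2 (ABS(a)): a = 2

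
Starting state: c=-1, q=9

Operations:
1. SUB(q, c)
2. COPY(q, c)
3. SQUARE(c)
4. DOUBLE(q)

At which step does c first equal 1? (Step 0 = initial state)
Step 3

Tracing c:
Initial: c = -1
After step 1: c = -1
After step 2: c = -1
After step 3: c = 1 ← first occurrence
After step 4: c = 1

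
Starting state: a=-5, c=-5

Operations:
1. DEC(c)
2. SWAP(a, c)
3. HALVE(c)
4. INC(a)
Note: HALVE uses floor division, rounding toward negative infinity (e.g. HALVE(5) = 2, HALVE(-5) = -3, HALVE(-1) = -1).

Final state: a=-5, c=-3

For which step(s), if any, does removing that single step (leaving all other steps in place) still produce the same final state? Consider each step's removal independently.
None - removing any single step changes the final result

Testing removal of each single step:
Without step 1: final = a=-4, c=-3 (different)
Without step 2: final = a=-4, c=-3 (different)
Without step 3: final = a=-5, c=-5 (different)
Without step 4: final = a=-6, c=-3 (different)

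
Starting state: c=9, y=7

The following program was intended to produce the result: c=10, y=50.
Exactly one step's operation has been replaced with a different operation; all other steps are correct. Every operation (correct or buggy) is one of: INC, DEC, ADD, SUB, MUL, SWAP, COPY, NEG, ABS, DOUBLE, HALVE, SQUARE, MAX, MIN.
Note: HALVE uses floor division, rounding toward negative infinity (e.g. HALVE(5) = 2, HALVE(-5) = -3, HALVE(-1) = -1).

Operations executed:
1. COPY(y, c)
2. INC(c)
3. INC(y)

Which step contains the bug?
Step 1

Trace with buggy code:
Initial: c=9, y=7
After step 1: c=9, y=9
After step 2: c=10, y=9
After step 3: c=10, y=10
Actual final c=10, y=10 ≠ expected c=10, y=50.
Step 1 is the only position where a single-operation replacement can produce the expected result.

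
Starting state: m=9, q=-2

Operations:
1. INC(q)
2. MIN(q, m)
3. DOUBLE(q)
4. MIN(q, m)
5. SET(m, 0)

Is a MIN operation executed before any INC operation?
No

First MIN: step 2
First INC: step 1
Since 2 > 1, INC comes first.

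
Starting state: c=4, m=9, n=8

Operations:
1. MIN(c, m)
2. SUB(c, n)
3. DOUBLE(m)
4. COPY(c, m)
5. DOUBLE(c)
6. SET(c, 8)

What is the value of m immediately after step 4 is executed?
m = 18

Tracing m through execution:
Initial: m = 9
After step 1 (MIN(c, m)): m = 9
After step 2 (SUB(c, n)): m = 9
After step 3 (DOUBLE(m)): m = 18
After step 4 (COPY(c, m)): m = 18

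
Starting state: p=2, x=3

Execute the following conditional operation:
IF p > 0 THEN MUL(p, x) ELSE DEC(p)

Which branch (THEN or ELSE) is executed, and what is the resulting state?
Branch: THEN, Final state: p=6, x=3

Evaluating condition: p > 0
p = 2
Condition is True, so THEN branch executes
After MUL(p, x): p=6, x=3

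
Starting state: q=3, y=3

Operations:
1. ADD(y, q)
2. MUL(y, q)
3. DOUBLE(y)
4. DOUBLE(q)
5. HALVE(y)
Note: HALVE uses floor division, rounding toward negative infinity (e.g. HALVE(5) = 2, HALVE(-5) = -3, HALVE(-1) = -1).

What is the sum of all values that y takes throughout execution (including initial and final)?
117

Values of y at each step:
Initial: y = 3
After step 1: y = 6
After step 2: y = 18
After step 3: y = 36
After step 4: y = 36
After step 5: y = 18
Sum = 3 + 6 + 18 + 36 + 36 + 18 = 117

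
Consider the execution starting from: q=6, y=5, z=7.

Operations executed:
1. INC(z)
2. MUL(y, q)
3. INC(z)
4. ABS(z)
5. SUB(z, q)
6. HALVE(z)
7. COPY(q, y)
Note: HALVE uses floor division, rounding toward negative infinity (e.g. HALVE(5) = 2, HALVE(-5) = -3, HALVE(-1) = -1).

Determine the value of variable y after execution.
y = 30

Tracing execution:
Step 1: INC(z) → y = 5
Step 2: MUL(y, q) → y = 30
Step 3: INC(z) → y = 30
Step 4: ABS(z) → y = 30
Step 5: SUB(z, q) → y = 30
Step 6: HALVE(z) → y = 30
Step 7: COPY(q, y) → y = 30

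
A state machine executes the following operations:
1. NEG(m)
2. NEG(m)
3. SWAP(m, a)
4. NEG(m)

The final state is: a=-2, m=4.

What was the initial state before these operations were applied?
a=-4, m=-2

Working backwards:
Final state: a=-2, m=4
Before step 4 (NEG(m)): a=-2, m=-4
Before step 3 (SWAP(m, a)): a=-4, m=-2
Before step 2 (NEG(m)): a=-4, m=2
Before step 1 (NEG(m)): a=-4, m=-2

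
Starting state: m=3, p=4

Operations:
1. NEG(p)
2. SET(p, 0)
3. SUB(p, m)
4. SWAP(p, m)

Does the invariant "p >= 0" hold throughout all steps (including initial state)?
No, violated after step 1

The invariant is violated after step 1.

State at each step:
Initial: m=3, p=4
After step 1: m=3, p=-4
After step 2: m=3, p=0
After step 3: m=3, p=-3
After step 4: m=-3, p=3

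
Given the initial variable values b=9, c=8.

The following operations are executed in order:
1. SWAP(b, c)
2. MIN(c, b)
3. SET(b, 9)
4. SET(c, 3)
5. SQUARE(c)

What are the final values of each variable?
{b: 9, c: 9}

Step-by-step execution:
Initial: b=9, c=8
After step 1 (SWAP(b, c)): b=8, c=9
After step 2 (MIN(c, b)): b=8, c=8
After step 3 (SET(b, 9)): b=9, c=8
After step 4 (SET(c, 3)): b=9, c=3
After step 5 (SQUARE(c)): b=9, c=9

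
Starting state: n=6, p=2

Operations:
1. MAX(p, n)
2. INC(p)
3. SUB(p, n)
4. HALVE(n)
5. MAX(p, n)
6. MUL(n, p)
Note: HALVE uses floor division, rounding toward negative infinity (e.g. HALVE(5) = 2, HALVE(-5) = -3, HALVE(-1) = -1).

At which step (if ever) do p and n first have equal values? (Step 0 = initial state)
Step 1

p and n first become equal after step 1.

Comparing values at each step:
Initial: p=2, n=6
After step 1: p=6, n=6 ← equal!
After step 2: p=7, n=6
After step 3: p=1, n=6
After step 4: p=1, n=3
After step 5: p=3, n=3 ← equal!
After step 6: p=3, n=9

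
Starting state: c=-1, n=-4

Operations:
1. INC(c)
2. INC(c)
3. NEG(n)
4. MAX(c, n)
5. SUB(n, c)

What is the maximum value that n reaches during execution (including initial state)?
4

Values of n at each step:
Initial: n = -4
After step 1: n = -4
After step 2: n = -4
After step 3: n = 4 ← maximum
After step 4: n = 4
After step 5: n = 0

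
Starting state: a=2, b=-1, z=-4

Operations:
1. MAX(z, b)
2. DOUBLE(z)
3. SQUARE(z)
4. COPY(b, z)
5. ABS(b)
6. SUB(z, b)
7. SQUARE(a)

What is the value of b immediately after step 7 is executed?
b = 4

Tracing b through execution:
Initial: b = -1
After step 1 (MAX(z, b)): b = -1
After step 2 (DOUBLE(z)): b = -1
After step 3 (SQUARE(z)): b = -1
After step 4 (COPY(b, z)): b = 4
After step 5 (ABS(b)): b = 4
After step 6 (SUB(z, b)): b = 4
After step 7 (SQUARE(a)): b = 4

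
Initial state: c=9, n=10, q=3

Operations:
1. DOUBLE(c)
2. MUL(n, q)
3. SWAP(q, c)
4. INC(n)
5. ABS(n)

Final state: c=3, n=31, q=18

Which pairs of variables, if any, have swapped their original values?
None

Comparing initial and final values:
q: 3 → 18
n: 10 → 31
c: 9 → 3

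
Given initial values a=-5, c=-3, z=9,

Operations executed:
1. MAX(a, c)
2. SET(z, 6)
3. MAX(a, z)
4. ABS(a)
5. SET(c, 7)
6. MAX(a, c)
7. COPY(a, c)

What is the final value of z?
z = 6

Tracing execution:
Step 1: MAX(a, c) → z = 9
Step 2: SET(z, 6) → z = 6
Step 3: MAX(a, z) → z = 6
Step 4: ABS(a) → z = 6
Step 5: SET(c, 7) → z = 6
Step 6: MAX(a, c) → z = 6
Step 7: COPY(a, c) → z = 6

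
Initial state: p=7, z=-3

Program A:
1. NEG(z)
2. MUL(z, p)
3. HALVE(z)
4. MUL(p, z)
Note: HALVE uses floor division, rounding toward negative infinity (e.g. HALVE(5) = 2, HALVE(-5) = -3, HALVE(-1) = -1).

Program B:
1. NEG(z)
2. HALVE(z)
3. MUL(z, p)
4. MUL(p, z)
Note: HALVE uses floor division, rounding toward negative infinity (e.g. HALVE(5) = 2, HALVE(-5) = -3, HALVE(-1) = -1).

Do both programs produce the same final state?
No

Program A final state: p=70, z=10
Program B final state: p=49, z=7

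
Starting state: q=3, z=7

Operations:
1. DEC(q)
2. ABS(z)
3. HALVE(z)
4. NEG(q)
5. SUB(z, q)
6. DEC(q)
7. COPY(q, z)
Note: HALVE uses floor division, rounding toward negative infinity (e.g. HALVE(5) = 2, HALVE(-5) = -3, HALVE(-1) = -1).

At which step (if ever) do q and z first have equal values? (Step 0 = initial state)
Step 7

q and z first become equal after step 7.

Comparing values at each step:
Initial: q=3, z=7
After step 1: q=2, z=7
After step 2: q=2, z=7
After step 3: q=2, z=3
After step 4: q=-2, z=3
After step 5: q=-2, z=5
After step 6: q=-3, z=5
After step 7: q=5, z=5 ← equal!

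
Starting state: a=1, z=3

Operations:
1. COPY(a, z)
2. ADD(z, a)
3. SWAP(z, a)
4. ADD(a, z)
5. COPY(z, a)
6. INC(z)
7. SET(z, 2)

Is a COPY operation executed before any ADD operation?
Yes

First COPY: step 1
First ADD: step 2
Since 1 < 2, COPY comes first.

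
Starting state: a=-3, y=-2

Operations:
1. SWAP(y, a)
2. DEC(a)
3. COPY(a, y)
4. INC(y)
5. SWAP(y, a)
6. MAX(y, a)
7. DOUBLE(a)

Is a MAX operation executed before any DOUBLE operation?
Yes

First MAX: step 6
First DOUBLE: step 7
Since 6 < 7, MAX comes first.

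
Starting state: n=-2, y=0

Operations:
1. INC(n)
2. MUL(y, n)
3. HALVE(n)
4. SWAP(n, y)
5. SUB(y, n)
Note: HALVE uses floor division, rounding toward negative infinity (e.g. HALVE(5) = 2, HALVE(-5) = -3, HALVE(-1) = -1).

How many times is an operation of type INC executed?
1

Counting INC operations:
Step 1: INC(n) ← INC
Total: 1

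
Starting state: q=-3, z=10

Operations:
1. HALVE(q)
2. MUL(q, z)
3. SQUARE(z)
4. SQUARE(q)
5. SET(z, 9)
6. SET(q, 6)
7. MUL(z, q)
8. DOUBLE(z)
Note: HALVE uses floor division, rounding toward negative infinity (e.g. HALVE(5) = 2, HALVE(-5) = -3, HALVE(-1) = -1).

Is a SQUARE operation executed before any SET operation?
Yes

First SQUARE: step 3
First SET: step 5
Since 3 < 5, SQUARE comes first.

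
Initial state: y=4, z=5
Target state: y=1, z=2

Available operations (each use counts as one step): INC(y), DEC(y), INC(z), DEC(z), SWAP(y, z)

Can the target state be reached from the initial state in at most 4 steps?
No

The target state cannot be reached within 4 steps.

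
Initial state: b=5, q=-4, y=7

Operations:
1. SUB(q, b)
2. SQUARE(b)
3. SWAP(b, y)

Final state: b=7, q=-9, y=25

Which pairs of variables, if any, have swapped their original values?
None

Comparing initial and final values:
q: -4 → -9
y: 7 → 25
b: 5 → 7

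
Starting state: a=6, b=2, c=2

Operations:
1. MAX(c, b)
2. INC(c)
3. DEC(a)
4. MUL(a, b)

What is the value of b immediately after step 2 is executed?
b = 2

Tracing b through execution:
Initial: b = 2
After step 1 (MAX(c, b)): b = 2
After step 2 (INC(c)): b = 2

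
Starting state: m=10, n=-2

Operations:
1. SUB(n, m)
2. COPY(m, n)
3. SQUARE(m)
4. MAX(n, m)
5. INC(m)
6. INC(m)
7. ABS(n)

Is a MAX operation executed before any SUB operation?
No

First MAX: step 4
First SUB: step 1
Since 4 > 1, SUB comes first.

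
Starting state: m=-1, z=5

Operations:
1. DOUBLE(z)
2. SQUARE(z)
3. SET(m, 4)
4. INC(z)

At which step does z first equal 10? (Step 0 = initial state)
Step 1

Tracing z:
Initial: z = 5
After step 1: z = 10 ← first occurrence
After step 2: z = 100
After step 3: z = 100
After step 4: z = 101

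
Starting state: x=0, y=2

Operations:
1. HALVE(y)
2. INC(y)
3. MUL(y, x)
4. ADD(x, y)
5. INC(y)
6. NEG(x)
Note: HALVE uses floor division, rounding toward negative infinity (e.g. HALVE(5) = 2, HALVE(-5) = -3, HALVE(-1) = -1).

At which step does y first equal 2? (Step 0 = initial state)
Step 0

Tracing y:
Initial: y = 2 ← first occurrence
After step 1: y = 1
After step 2: y = 2
After step 3: y = 0
After step 4: y = 0
After step 5: y = 1
After step 6: y = 1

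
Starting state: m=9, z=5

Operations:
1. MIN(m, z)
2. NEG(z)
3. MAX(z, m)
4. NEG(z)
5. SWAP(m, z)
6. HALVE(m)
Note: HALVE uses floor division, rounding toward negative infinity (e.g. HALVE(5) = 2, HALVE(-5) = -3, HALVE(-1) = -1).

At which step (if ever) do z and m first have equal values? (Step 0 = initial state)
Step 1

z and m first become equal after step 1.

Comparing values at each step:
Initial: z=5, m=9
After step 1: z=5, m=5 ← equal!
After step 2: z=-5, m=5
After step 3: z=5, m=5 ← equal!
After step 4: z=-5, m=5
After step 5: z=5, m=-5
After step 6: z=5, m=-3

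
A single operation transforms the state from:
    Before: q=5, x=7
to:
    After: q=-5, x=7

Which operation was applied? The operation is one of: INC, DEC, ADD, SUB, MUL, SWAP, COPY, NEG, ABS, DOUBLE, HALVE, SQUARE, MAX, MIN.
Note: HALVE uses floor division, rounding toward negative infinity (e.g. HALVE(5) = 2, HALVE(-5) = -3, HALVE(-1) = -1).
NEG(q)

Analyzing the change:
Before: q=5, x=7
After: q=-5, x=7
Variable q changed from 5 to -5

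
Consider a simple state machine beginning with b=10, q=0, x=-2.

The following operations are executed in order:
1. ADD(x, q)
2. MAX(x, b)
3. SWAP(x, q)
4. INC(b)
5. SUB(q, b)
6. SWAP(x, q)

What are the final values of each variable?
{b: 11, q: 0, x: -1}

Step-by-step execution:
Initial: b=10, q=0, x=-2
After step 1 (ADD(x, q)): b=10, q=0, x=-2
After step 2 (MAX(x, b)): b=10, q=0, x=10
After step 3 (SWAP(x, q)): b=10, q=10, x=0
After step 4 (INC(b)): b=11, q=10, x=0
After step 5 (SUB(q, b)): b=11, q=-1, x=0
After step 6 (SWAP(x, q)): b=11, q=0, x=-1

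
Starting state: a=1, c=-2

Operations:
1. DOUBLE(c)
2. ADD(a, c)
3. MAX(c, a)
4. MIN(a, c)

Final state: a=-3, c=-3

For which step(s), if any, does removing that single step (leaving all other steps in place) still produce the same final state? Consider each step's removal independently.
Step(s) 4

Testing removal of each single step:
Without step 1: final = a=-1, c=-1 (different)
Without step 2: final = a=1, c=1 (different)
Without step 3: final = a=-4, c=-4 (different)
Without step 4: final = a=-3, c=-3 (same)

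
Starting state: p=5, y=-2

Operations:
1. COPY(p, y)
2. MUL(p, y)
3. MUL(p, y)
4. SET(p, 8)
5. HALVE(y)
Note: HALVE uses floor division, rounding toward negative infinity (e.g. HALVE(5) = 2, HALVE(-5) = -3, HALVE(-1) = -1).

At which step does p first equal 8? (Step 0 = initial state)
Step 4

Tracing p:
Initial: p = 5
After step 1: p = -2
After step 2: p = 4
After step 3: p = -8
After step 4: p = 8 ← first occurrence
After step 5: p = 8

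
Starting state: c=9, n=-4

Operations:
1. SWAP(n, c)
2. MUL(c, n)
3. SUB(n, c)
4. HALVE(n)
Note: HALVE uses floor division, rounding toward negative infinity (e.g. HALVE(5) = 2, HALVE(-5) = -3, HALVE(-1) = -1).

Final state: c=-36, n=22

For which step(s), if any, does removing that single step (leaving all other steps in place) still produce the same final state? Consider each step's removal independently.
None - removing any single step changes the final result

Testing removal of each single step:
Without step 1: final = c=-36, n=16 (different)
Without step 2: final = c=-4, n=6 (different)
Without step 3: final = c=-36, n=4 (different)
Without step 4: final = c=-36, n=45 (different)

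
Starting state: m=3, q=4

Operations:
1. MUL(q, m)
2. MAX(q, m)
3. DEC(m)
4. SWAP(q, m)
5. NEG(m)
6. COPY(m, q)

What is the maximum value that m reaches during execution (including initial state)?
12

Values of m at each step:
Initial: m = 3
After step 1: m = 3
After step 2: m = 3
After step 3: m = 2
After step 4: m = 12 ← maximum
After step 5: m = -12
After step 6: m = 2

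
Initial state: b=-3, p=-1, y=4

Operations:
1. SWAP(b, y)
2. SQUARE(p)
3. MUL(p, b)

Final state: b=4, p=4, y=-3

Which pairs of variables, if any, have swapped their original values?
(y, b)

Comparing initial and final values:
y: 4 → -3
b: -3 → 4
p: -1 → 4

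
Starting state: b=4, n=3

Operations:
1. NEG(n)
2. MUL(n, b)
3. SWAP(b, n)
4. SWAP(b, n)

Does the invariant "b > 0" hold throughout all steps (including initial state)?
No, violated after step 3

The invariant is violated after step 3.

State at each step:
Initial: b=4, n=3
After step 1: b=4, n=-3
After step 2: b=4, n=-12
After step 3: b=-12, n=4
After step 4: b=4, n=-12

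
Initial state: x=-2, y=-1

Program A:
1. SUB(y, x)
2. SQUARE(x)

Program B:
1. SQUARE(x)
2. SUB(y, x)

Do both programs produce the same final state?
No

Program A final state: x=4, y=1
Program B final state: x=4, y=-5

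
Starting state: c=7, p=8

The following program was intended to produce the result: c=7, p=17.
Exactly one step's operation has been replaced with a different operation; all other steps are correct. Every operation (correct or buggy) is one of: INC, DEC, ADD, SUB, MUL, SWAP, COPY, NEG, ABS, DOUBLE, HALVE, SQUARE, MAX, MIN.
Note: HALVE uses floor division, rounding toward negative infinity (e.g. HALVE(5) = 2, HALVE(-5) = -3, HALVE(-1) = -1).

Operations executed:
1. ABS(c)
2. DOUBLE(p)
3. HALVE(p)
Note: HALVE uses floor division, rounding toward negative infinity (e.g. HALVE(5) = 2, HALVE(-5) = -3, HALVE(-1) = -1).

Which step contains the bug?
Step 3

Trace with buggy code:
Initial: c=7, p=8
After step 1: c=7, p=8
After step 2: c=7, p=16
After step 3: c=7, p=8
Actual final c=7, p=8 ≠ expected c=7, p=17.
Step 3 is the only position where a single-operation replacement can produce the expected result.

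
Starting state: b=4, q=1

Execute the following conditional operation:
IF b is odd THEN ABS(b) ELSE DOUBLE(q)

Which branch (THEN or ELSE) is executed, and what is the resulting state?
Branch: ELSE, Final state: b=4, q=2

Evaluating condition: b is odd
Condition is False, so ELSE branch executes
After DOUBLE(q): b=4, q=2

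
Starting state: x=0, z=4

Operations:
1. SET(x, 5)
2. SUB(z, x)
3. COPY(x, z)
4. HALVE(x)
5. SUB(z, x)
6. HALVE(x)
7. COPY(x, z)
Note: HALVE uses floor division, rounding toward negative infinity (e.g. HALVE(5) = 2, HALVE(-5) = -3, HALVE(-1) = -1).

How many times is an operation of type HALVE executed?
2

Counting HALVE operations:
Step 4: HALVE(x) ← HALVE
Step 6: HALVE(x) ← HALVE
Total: 2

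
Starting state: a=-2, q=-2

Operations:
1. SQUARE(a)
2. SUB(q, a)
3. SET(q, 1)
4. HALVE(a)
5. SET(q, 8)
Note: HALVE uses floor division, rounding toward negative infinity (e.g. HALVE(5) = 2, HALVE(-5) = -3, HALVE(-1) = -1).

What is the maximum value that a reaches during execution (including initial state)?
4

Values of a at each step:
Initial: a = -2
After step 1: a = 4 ← maximum
After step 2: a = 4
After step 3: a = 4
After step 4: a = 2
After step 5: a = 2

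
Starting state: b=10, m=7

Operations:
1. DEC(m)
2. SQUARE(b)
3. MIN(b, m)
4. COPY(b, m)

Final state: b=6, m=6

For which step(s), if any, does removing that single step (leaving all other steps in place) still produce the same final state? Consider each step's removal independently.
Step(s) 2, 3, 4

Testing removal of each single step:
Without step 1: final = b=7, m=7 (different)
Without step 2: final = b=6, m=6 (same)
Without step 3: final = b=6, m=6 (same)
Without step 4: final = b=6, m=6 (same)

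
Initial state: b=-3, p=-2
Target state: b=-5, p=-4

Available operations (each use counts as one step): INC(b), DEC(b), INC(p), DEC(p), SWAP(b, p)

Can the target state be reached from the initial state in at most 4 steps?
Yes

Path (4 steps): DEC(b) → DEC(b) → DEC(p) → DEC(p)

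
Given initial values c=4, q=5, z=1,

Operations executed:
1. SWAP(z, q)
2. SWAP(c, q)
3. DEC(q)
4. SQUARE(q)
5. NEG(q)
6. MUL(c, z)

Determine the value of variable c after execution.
c = 5

Tracing execution:
Step 1: SWAP(z, q) → c = 4
Step 2: SWAP(c, q) → c = 1
Step 3: DEC(q) → c = 1
Step 4: SQUARE(q) → c = 1
Step 5: NEG(q) → c = 1
Step 6: MUL(c, z) → c = 5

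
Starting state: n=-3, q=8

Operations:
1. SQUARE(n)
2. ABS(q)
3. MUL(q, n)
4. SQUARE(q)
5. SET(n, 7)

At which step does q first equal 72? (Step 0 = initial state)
Step 3

Tracing q:
Initial: q = 8
After step 1: q = 8
After step 2: q = 8
After step 3: q = 72 ← first occurrence
After step 4: q = 5184
After step 5: q = 5184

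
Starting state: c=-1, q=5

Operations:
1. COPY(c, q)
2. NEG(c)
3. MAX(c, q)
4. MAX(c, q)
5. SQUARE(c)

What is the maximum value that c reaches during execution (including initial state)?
25

Values of c at each step:
Initial: c = -1
After step 1: c = 5
After step 2: c = -5
After step 3: c = 5
After step 4: c = 5
After step 5: c = 25 ← maximum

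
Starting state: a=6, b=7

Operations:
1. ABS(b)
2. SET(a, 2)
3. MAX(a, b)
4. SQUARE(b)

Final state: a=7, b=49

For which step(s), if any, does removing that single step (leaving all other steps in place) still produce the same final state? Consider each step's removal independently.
Step(s) 1, 2

Testing removal of each single step:
Without step 1: final = a=7, b=49 (same)
Without step 2: final = a=7, b=49 (same)
Without step 3: final = a=2, b=49 (different)
Without step 4: final = a=7, b=7 (different)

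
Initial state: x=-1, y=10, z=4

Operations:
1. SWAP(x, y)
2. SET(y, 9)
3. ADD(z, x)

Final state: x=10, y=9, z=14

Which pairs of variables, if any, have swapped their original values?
None

Comparing initial and final values:
x: -1 → 10
z: 4 → 14
y: 10 → 9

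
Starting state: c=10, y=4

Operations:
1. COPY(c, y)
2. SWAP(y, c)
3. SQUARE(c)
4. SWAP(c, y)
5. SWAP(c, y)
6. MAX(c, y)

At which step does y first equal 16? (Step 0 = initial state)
Step 4

Tracing y:
Initial: y = 4
After step 1: y = 4
After step 2: y = 4
After step 3: y = 4
After step 4: y = 16 ← first occurrence
After step 5: y = 4
After step 6: y = 4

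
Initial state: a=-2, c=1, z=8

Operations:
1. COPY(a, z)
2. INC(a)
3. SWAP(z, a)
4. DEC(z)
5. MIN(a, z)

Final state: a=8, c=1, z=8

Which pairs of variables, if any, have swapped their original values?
None

Comparing initial and final values:
a: -2 → 8
z: 8 → 8
c: 1 → 1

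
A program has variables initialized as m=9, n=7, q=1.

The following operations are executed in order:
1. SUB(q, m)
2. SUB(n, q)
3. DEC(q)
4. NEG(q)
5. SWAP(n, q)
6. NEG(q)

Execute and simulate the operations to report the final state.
{m: 9, n: 9, q: -15}

Step-by-step execution:
Initial: m=9, n=7, q=1
After step 1 (SUB(q, m)): m=9, n=7, q=-8
After step 2 (SUB(n, q)): m=9, n=15, q=-8
After step 3 (DEC(q)): m=9, n=15, q=-9
After step 4 (NEG(q)): m=9, n=15, q=9
After step 5 (SWAP(n, q)): m=9, n=9, q=15
After step 6 (NEG(q)): m=9, n=9, q=-15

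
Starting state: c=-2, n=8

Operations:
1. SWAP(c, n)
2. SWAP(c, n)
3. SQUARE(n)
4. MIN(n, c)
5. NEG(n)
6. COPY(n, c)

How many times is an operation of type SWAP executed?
2

Counting SWAP operations:
Step 1: SWAP(c, n) ← SWAP
Step 2: SWAP(c, n) ← SWAP
Total: 2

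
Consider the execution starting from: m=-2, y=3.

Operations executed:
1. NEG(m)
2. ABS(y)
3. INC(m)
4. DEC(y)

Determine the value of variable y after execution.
y = 2

Tracing execution:
Step 1: NEG(m) → y = 3
Step 2: ABS(y) → y = 3
Step 3: INC(m) → y = 3
Step 4: DEC(y) → y = 2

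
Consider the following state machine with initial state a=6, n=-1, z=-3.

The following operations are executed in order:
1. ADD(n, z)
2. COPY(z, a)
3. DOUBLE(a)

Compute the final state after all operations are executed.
{a: 12, n: -4, z: 6}

Step-by-step execution:
Initial: a=6, n=-1, z=-3
After step 1 (ADD(n, z)): a=6, n=-4, z=-3
After step 2 (COPY(z, a)): a=6, n=-4, z=6
After step 3 (DOUBLE(a)): a=12, n=-4, z=6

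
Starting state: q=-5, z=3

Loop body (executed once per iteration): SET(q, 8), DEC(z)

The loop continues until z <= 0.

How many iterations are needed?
3

Tracing iterations:
Initial: q=-5, z=3
After iteration 1: q=8, z=2
After iteration 2: q=8, z=1
After iteration 3: q=8, z=0
z <= 0 now holds, so the loop exits after 3 iterations.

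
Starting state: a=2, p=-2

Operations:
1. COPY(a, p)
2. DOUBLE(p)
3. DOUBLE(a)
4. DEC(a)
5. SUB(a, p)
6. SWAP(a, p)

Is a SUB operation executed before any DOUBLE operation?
No

First SUB: step 5
First DOUBLE: step 2
Since 5 > 2, DOUBLE comes first.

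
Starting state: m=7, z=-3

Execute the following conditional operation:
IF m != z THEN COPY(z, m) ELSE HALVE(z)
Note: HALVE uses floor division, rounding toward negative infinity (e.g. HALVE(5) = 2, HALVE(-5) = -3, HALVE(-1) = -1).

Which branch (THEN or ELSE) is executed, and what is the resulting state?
Branch: THEN, Final state: m=7, z=7

Evaluating condition: m != z
m = 7, z = -3
Condition is True, so THEN branch executes
After COPY(z, m): m=7, z=7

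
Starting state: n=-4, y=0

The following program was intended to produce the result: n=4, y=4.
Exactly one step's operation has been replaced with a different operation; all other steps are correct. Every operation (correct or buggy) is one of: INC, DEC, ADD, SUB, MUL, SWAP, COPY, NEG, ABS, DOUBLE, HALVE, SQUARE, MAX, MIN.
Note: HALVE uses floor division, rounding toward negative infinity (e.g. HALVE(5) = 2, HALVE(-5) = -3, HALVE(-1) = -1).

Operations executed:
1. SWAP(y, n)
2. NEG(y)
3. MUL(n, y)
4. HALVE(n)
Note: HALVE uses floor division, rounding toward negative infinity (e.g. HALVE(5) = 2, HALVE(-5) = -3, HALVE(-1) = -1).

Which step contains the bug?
Step 4

Trace with buggy code:
Initial: n=-4, y=0
After step 1: n=0, y=-4
After step 2: n=0, y=4
After step 3: n=0, y=4
After step 4: n=0, y=4
Actual final n=0, y=4 ≠ expected n=4, y=4.
Step 4 is the only position where a single-operation replacement can produce the expected result.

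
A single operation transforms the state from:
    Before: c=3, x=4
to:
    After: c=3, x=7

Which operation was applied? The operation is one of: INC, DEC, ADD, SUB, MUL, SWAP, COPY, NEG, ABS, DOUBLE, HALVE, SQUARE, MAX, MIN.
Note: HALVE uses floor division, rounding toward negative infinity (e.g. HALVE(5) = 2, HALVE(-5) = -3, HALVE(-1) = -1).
ADD(x, c)

Analyzing the change:
Before: c=3, x=4
After: c=3, x=7
Variable x changed from 4 to 7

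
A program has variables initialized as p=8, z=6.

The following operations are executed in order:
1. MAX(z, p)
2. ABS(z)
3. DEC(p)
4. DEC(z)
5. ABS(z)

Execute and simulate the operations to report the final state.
{p: 7, z: 7}

Step-by-step execution:
Initial: p=8, z=6
After step 1 (MAX(z, p)): p=8, z=8
After step 2 (ABS(z)): p=8, z=8
After step 3 (DEC(p)): p=7, z=8
After step 4 (DEC(z)): p=7, z=7
After step 5 (ABS(z)): p=7, z=7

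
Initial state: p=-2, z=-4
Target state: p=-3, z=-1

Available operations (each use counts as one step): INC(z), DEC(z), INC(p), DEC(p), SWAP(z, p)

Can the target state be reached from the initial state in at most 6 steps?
Yes

Path (3 steps): INC(z) → INC(p) → SWAP(z, p)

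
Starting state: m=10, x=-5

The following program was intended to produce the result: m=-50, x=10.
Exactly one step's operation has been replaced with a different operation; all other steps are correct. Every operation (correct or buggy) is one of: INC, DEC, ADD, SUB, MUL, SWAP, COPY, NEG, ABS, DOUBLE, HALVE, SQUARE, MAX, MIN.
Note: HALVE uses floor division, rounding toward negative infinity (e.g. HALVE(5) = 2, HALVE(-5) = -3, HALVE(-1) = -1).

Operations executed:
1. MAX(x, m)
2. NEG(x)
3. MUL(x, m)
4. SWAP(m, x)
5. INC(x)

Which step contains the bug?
Step 5

Trace with buggy code:
Initial: m=10, x=-5
After step 1: m=10, x=10
After step 2: m=10, x=-10
After step 3: m=10, x=-100
After step 4: m=-100, x=10
After step 5: m=-100, x=11
Actual final m=-100, x=11 ≠ expected m=-50, x=10.
Step 5 is the only position where a single-operation replacement can produce the expected result.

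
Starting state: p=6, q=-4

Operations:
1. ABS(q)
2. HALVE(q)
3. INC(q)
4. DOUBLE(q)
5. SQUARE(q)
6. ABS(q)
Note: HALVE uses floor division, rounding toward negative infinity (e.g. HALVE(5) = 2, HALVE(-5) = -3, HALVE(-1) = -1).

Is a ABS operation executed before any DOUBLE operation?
Yes

First ABS: step 1
First DOUBLE: step 4
Since 1 < 4, ABS comes first.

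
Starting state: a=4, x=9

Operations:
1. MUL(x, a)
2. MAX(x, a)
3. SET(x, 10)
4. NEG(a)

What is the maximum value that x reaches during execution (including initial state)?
36

Values of x at each step:
Initial: x = 9
After step 1: x = 36 ← maximum
After step 2: x = 36
After step 3: x = 10
After step 4: x = 10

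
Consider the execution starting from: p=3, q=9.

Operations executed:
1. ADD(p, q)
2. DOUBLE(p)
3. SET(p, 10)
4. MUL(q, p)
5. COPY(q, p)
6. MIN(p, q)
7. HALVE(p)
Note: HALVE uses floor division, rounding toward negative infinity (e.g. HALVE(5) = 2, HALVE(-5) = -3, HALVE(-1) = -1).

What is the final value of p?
p = 5

Tracing execution:
Step 1: ADD(p, q) → p = 12
Step 2: DOUBLE(p) → p = 24
Step 3: SET(p, 10) → p = 10
Step 4: MUL(q, p) → p = 10
Step 5: COPY(q, p) → p = 10
Step 6: MIN(p, q) → p = 10
Step 7: HALVE(p) → p = 5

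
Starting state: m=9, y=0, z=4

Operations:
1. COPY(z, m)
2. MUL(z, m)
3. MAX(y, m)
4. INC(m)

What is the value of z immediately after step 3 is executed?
z = 81

Tracing z through execution:
Initial: z = 4
After step 1 (COPY(z, m)): z = 9
After step 2 (MUL(z, m)): z = 81
After step 3 (MAX(y, m)): z = 81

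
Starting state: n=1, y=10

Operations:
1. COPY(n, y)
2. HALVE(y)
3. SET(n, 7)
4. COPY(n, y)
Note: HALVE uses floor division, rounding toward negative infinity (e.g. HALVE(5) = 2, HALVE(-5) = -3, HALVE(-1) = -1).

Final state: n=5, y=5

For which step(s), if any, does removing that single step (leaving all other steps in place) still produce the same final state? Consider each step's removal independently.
Step(s) 1, 3

Testing removal of each single step:
Without step 1: final = n=5, y=5 (same)
Without step 2: final = n=10, y=10 (different)
Without step 3: final = n=5, y=5 (same)
Without step 4: final = n=7, y=5 (different)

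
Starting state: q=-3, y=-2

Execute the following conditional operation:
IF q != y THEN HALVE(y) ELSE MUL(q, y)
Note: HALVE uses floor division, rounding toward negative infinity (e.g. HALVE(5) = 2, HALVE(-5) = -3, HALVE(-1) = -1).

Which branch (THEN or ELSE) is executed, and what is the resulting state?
Branch: THEN, Final state: q=-3, y=-1

Evaluating condition: q != y
q = -3, y = -2
Condition is True, so THEN branch executes
After HALVE(y): q=-3, y=-1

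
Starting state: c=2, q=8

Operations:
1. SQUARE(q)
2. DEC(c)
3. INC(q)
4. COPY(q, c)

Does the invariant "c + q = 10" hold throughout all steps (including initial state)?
No, violated after step 1

The invariant is violated after step 1.

State at each step:
Initial: c=2, q=8
After step 1: c=2, q=64
After step 2: c=1, q=64
After step 3: c=1, q=65
After step 4: c=1, q=1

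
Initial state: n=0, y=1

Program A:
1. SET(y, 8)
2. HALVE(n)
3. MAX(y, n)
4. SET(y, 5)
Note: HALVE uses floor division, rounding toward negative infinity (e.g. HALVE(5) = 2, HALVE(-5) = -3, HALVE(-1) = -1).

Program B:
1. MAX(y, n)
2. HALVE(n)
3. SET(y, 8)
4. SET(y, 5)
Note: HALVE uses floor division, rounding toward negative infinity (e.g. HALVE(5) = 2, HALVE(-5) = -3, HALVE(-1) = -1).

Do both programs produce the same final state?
Yes

Program A final state: n=0, y=5
Program B final state: n=0, y=5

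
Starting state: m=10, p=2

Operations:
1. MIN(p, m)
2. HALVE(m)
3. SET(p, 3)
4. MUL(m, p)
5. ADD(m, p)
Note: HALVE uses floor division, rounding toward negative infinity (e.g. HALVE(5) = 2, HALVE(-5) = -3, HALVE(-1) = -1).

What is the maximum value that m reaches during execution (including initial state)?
18

Values of m at each step:
Initial: m = 10
After step 1: m = 10
After step 2: m = 5
After step 3: m = 5
After step 4: m = 15
After step 5: m = 18 ← maximum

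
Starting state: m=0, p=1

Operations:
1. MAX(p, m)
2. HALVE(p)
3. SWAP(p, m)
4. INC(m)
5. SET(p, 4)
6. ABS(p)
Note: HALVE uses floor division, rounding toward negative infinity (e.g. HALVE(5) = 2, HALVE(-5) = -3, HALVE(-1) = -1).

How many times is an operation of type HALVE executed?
1

Counting HALVE operations:
Step 2: HALVE(p) ← HALVE
Total: 1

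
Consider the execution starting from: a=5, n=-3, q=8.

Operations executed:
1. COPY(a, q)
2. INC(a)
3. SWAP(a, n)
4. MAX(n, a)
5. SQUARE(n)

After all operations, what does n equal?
n = 81

Tracing execution:
Step 1: COPY(a, q) → n = -3
Step 2: INC(a) → n = -3
Step 3: SWAP(a, n) → n = 9
Step 4: MAX(n, a) → n = 9
Step 5: SQUARE(n) → n = 81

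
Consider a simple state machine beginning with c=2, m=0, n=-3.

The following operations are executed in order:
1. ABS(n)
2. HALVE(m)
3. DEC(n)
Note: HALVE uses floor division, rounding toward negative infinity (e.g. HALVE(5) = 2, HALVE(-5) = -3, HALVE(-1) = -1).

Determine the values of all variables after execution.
{c: 2, m: 0, n: 2}

Step-by-step execution:
Initial: c=2, m=0, n=-3
After step 1 (ABS(n)): c=2, m=0, n=3
After step 2 (HALVE(m)): c=2, m=0, n=3
After step 3 (DEC(n)): c=2, m=0, n=2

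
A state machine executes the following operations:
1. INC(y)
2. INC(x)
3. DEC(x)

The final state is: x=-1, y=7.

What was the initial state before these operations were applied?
x=-1, y=6

Working backwards:
Final state: x=-1, y=7
Before step 3 (DEC(x)): x=0, y=7
Before step 2 (INC(x)): x=-1, y=7
Before step 1 (INC(y)): x=-1, y=6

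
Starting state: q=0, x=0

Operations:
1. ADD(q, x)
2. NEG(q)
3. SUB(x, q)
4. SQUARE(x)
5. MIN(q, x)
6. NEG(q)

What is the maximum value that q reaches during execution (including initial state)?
0

Values of q at each step:
Initial: q = 0 ← maximum
After step 1: q = 0
After step 2: q = 0
After step 3: q = 0
After step 4: q = 0
After step 5: q = 0
After step 6: q = 0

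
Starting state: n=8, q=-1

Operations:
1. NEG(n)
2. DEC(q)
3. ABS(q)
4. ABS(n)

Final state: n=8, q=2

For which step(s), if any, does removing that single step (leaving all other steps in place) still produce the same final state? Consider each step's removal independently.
Step(s) 1

Testing removal of each single step:
Without step 1: final = n=8, q=2 (same)
Without step 2: final = n=8, q=1 (different)
Without step 3: final = n=8, q=-2 (different)
Without step 4: final = n=-8, q=2 (different)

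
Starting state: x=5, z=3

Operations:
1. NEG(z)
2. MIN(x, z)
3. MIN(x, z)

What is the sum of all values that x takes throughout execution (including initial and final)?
4

Values of x at each step:
Initial: x = 5
After step 1: x = 5
After step 2: x = -3
After step 3: x = -3
Sum = 5 + 5 + -3 + -3 = 4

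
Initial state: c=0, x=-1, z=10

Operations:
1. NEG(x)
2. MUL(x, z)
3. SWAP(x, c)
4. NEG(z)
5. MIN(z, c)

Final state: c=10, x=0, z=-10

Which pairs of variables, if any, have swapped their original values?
None

Comparing initial and final values:
z: 10 → -10
c: 0 → 10
x: -1 → 0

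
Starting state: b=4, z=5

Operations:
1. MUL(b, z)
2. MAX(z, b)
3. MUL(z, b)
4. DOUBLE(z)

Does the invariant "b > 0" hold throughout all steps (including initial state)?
Yes

The invariant holds at every step.

State at each step:
Initial: b=4, z=5
After step 1: b=20, z=5
After step 2: b=20, z=20
After step 3: b=20, z=400
After step 4: b=20, z=800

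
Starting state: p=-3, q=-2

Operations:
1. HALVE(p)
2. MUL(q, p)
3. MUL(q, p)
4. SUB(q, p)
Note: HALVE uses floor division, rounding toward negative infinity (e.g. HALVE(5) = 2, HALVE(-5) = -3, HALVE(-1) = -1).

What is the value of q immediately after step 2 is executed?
q = 4

Tracing q through execution:
Initial: q = -2
After step 1 (HALVE(p)): q = -2
After step 2 (MUL(q, p)): q = 4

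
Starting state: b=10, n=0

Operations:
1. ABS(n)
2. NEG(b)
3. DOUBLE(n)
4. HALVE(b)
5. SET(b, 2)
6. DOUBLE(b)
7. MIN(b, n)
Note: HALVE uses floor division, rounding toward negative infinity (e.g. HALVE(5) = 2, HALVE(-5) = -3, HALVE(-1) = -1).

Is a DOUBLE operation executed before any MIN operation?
Yes

First DOUBLE: step 3
First MIN: step 7
Since 3 < 7, DOUBLE comes first.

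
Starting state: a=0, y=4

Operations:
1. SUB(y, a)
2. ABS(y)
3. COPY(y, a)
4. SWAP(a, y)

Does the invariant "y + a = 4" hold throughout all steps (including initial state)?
No, violated after step 3

The invariant is violated after step 3.

State at each step:
Initial: a=0, y=4
After step 1: a=0, y=4
After step 2: a=0, y=4
After step 3: a=0, y=0
After step 4: a=0, y=0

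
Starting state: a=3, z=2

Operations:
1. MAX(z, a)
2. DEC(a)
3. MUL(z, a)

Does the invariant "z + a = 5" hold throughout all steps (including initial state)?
No, violated after step 1

The invariant is violated after step 1.

State at each step:
Initial: a=3, z=2
After step 1: a=3, z=3
After step 2: a=2, z=3
After step 3: a=2, z=6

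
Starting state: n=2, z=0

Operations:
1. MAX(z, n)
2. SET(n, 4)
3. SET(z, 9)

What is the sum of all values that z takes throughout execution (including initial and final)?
13

Values of z at each step:
Initial: z = 0
After step 1: z = 2
After step 2: z = 2
After step 3: z = 9
Sum = 0 + 2 + 2 + 9 = 13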